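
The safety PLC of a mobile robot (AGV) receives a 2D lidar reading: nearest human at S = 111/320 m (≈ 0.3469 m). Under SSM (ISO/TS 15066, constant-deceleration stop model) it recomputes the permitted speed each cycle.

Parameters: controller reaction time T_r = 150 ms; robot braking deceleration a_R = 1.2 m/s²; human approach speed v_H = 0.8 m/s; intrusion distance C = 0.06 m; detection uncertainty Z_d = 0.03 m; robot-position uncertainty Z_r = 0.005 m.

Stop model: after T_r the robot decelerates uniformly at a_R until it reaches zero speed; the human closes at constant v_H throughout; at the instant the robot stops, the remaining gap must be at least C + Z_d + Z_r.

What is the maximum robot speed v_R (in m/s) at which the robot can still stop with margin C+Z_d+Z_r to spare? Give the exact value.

v_R_max = 3/20 m/s = 0.1500 m/s

at the boundary: (5/12)·v² + (49/60)·v + (-211/1600) = 0
  disc = (49/60)² − 4·(5/12)·(-211/1600) = 12769/14400 ; √disc = 113/120
  v_R = (−(49/60) + 113/120) / (2·(5/12)) = 3/20 m/s
check:
T_s = v_R/a_R = (3/20)/(6/5) = 0.1250 s
reaction-phase robot travel = 0.1500·0.1500 = 0.0225 m
robot under decel: 0.1500²/(2·1.2000) = 0.0094 m
human over T_r+T_s: 0.8000·(0.1500+0.1250) = 0.2200 m
margins: 0.0600+0.0300+0.0050 = 0.0950 m
sum ≈ 0.0225+0.0094+0.2200+0.0950 ≈ 0.3469 m = S ✓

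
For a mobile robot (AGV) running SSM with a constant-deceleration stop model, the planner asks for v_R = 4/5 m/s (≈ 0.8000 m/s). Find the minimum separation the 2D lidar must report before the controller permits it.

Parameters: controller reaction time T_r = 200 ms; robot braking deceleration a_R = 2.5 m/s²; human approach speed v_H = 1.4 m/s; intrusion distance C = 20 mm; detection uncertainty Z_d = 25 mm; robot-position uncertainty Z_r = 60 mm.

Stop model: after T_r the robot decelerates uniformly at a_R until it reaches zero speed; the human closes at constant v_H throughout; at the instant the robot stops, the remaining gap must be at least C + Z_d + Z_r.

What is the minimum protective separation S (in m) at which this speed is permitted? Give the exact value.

stop time T_s = (4/5)/(5/2) = 0.3200 s
robot in T_r: 0.8000·0.2000 = 0.1600 m
robot covers 0.8000·0.3200 − ½·2.5000·0.3200² = 0.1280 m while stopping
human over T_r+T_s: 1.4000·(0.2000+0.3200) = 0.7280 m
margins: 0.0200+0.0250+0.0600 = 0.1050 m
S_min ≈ 0.1600+0.1280+0.7280+0.1050  ⇒  S_min = 1121/1000 m

S_min = 1121/1000 m = 1.1210 m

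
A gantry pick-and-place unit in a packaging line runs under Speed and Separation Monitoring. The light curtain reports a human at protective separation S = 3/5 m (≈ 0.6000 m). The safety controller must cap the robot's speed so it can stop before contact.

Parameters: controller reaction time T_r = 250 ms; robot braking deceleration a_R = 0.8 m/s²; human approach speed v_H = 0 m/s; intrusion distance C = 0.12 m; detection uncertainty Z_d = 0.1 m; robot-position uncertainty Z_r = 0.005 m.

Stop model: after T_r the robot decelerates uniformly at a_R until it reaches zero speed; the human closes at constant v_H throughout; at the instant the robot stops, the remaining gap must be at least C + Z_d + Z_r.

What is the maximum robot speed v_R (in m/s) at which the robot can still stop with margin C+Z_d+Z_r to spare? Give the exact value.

quadratic (5/8)·v² + (1/4)·v + (-3/8) = 0
  disc = (1/4)² − 4·(5/8)·(-3/8) = 1 ; √disc = 1
  v_R = (−(1/4) + 1) / (2·(5/8)) = 3/5 m/s
check:
braking lasts T_s = (3/5)/(4/5) = 0.7500 s
robot covers v_R·T_r = 0.6000·0.2500 = 0.1500 m before braking
robot under decel: 0.6000²/(2·0.8000) = 0.2250 m
human over T_r+T_s: 0.0000·(0.2500+0.7500) = 0.0000 m
margins: 0.1200+0.1000+0.0050 = 0.2250 m
sum ≈ 0.1500+0.2250+0.0000+0.2250 ≈ 0.6000 m = S ✓

v_R_max = 3/5 m/s = 0.6000 m/s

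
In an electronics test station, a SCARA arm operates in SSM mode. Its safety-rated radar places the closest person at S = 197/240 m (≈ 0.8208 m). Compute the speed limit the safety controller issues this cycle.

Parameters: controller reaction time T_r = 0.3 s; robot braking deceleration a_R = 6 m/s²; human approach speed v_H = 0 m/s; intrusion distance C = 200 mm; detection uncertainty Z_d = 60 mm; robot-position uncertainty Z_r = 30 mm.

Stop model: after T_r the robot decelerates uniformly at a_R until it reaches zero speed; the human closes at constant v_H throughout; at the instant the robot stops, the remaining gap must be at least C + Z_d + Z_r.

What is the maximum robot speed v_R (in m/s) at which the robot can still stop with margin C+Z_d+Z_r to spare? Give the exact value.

v_R_max = 13/10 m/s = 1.3000 m/s

quadratic (1/12)·v² + (3/10)·v + (-637/1200) = 0
  disc = (3/10)² − 4·(1/12)·(-637/1200) = 961/3600 ; √disc = 31/60
  v_R = (−(3/10) + 31/60) / (2·(1/12)) = 13/10 m/s
check:
T_s = v_R/a_R = (13/10)/6 = 0.2167 s
robot covers v_R·T_r = 1.3000·0.3000 = 0.3900 m before braking
braking distance = 1.3000²/(2·6.0000) = 0.1408 m
human over T_r+T_s: 0.0000·(0.3000+0.2167) = 0.0000 m
margins: 0.2000+0.0600+0.0300 = 0.2900 m
sum ≈ 0.3900+0.1408+0.0000+0.2900 ≈ 0.8208 m = S ✓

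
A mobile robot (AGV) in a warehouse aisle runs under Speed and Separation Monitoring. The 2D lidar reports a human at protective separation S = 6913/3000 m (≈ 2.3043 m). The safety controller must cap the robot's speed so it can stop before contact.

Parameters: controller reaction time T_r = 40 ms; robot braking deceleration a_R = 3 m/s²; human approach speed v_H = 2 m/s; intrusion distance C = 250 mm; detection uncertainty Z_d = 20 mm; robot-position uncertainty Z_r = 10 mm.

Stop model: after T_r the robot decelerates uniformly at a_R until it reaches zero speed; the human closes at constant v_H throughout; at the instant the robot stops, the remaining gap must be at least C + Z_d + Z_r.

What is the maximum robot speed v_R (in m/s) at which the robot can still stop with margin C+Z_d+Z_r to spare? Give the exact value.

collect terms ⇒ (1/6)·v_R² + (53/75)·v_R + (-5833/3000) = 0
  disc = (53/75)² − 4·(1/6)·(-5833/3000) = 4489/2500 ; √disc = 67/50
  v_R = (−(53/75) + 67/50) / (2·(1/6)) = 19/10 m/s
check:
T_s = v_R/a_R = (19/10)/3 = 0.6333 s
reaction-phase robot travel = 1.9000·0.0400 = 0.0760 m
robot under decel: 1.9000²/(2·3.0000) = 0.6017 m
person approaches 2.0000·(0.0400+0.6333) = 1.3467 m
C+Z_d+Z_r = 0.2500+0.0200+0.0100 = 0.2800 m
sum ≈ 0.0760+0.6017+1.3467+0.2800 ≈ 2.3043 m = S ✓

v_R_max = 19/10 m/s = 1.9000 m/s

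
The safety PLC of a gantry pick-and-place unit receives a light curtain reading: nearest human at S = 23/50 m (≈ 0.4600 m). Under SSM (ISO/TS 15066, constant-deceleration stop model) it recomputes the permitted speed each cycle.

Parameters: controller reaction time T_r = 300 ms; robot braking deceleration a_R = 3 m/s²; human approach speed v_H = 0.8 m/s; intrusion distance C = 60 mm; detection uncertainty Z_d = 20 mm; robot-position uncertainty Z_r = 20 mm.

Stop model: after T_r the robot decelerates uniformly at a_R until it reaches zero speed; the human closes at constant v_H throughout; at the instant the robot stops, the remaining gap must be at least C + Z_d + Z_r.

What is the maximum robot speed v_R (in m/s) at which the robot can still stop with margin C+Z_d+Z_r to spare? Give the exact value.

v_R_max = 1/5 m/s = 0.2000 m/s

collect terms ⇒ (1/6)·v_R² + (17/30)·v_R + (-3/25) = 0
  disc = (17/30)² − 4·(1/6)·(-3/25) = 361/900 ; √disc = 19/30
  v_R = (−(17/30) + 19/30) / (2·(1/6)) = 1/5 m/s
check:
braking lasts T_s = (1/5)/3 = 0.0667 s
robot covers v_R·T_r = 0.2000·0.3000 = 0.0600 m before braking
braking distance = 0.2000²/(2·3.0000) = 0.0067 m
human closes 0.8000·0.3667 = 0.2933 m
residual clearance needed = 0.0600+0.0200+0.0200 = 0.1000 m
sum ≈ 0.0600+0.0067+0.2933+0.1000 ≈ 0.4600 m = S ✓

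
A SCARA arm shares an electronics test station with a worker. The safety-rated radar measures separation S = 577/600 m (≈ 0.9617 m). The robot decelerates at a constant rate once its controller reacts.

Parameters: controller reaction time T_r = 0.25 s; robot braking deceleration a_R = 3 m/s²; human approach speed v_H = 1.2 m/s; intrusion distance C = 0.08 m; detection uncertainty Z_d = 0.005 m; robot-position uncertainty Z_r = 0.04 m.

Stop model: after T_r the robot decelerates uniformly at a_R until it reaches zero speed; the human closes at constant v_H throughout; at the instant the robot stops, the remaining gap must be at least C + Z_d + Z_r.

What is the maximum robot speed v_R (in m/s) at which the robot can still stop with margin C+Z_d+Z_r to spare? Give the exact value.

v_R_max = 7/10 m/s = 0.7000 m/s

at the boundary: (1/6)·v² + (13/20)·v + (-161/300) = 0
  disc = (13/20)² − 4·(1/6)·(-161/300) = 2809/3600 ; √disc = 53/60
  v_R = (−(13/20) + 53/60) / (2·(1/6)) = 7/10 m/s
check:
stop time T_s = (7/10)/3 = 0.2333 s
reaction-phase robot travel = 0.7000·0.2500 = 0.1750 m
robot under decel: 0.7000²/(2·3.0000) = 0.0817 m
human closes 1.2000·0.4833 = 0.5800 m
residual clearance needed = 0.0800+0.0050+0.0400 = 0.1250 m
sum ≈ 0.1750+0.0817+0.5800+0.1250 ≈ 0.9617 m = S ✓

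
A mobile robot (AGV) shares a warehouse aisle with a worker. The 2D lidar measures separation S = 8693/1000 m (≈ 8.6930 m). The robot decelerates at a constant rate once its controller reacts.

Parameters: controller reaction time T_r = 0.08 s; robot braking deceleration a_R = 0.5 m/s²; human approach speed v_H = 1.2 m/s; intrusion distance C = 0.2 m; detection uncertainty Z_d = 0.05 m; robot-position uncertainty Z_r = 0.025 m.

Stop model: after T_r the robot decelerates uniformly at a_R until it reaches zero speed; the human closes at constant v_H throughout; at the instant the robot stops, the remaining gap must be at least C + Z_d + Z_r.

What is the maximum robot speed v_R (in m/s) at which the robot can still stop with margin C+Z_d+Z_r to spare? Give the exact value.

at the boundary: (1)·v² + (62/25)·v + (-4161/500) = 0
  disc = (62/25)² − 4·(1)·(-4161/500) = 24649/625 ; √disc = 157/25
  v_R = (−(62/25) + 157/25) / (2·(1)) = 19/10 m/s
check:
stop time T_s = (19/10)/(1/2) = 3.8000 s
reaction-phase robot travel = 1.9000·0.0800 = 0.1520 m
robot covers 1.9000·3.8000 − ½·0.5000·3.8000² = 3.6100 m while stopping
human closes 1.2000·3.8800 = 4.6560 m
margins: 0.2000+0.0500+0.0250 = 0.2750 m
sum ≈ 0.1520+3.6100+4.6560+0.2750 ≈ 8.6930 m = S ✓

v_R_max = 19/10 m/s = 1.9000 m/s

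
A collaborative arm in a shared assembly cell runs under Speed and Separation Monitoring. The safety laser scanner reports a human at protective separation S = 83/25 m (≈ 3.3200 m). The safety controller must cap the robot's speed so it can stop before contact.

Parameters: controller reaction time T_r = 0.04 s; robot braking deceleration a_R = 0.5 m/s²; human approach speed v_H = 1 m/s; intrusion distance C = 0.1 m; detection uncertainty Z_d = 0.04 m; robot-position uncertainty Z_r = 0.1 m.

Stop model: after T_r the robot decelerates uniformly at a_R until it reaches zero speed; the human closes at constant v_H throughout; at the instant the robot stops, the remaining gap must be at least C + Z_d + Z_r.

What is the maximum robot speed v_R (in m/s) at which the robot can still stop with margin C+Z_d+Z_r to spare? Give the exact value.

v_R_max = 1 m/s = 1.0000 m/s

at the boundary: (1)·v² + (51/25)·v + (-76/25) = 0
  disc = (51/25)² − 4·(1)·(-76/25) = 10201/625 ; √disc = 101/25
  v_R = (−(51/25) + 101/25) / (2·(1)) = 1 m/s
check:
stop time T_s = 1/(1/2) = 2.0000 s
reaction-phase robot travel = 1.0000·0.0400 = 0.0400 m
braking distance = 1.0000²/(2·0.5000) = 1.0000 m
person approaches 1.0000·(0.0400+2.0000) = 2.0400 m
margins: 0.1000+0.0400+0.1000 = 0.2400 m
sum ≈ 0.0400+1.0000+2.0400+0.2400 ≈ 3.3200 m = S ✓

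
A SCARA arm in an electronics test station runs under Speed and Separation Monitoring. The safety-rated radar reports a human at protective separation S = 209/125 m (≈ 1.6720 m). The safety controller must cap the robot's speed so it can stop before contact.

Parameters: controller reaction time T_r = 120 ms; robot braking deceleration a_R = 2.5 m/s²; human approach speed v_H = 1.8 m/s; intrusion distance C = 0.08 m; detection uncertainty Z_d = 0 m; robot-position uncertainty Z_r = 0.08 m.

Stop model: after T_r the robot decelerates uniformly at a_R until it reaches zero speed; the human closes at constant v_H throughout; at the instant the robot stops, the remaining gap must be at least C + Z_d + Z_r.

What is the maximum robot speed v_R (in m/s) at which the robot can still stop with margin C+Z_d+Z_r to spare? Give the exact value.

collect terms ⇒ (1/5)·v_R² + (21/25)·v_R + (-162/125) = 0
  disc = (21/25)² − 4·(1/5)·(-162/125) = 1089/625 ; √disc = 33/25
  v_R = (−(21/25) + 33/25) / (2·(1/5)) = 6/5 m/s
check:
braking lasts T_s = (6/5)/(5/2) = 0.4800 s
robot in T_r: 1.2000·0.1200 = 0.1440 m
robot covers 1.2000·0.4800 − ½·2.5000·0.4800² = 0.2880 m while stopping
human over T_r+T_s: 1.8000·(0.1200+0.4800) = 1.0800 m
C+Z_d+Z_r = 0.0800+0.0000+0.0800 = 0.1600 m
sum ≈ 0.1440+0.2880+1.0800+0.1600 ≈ 1.6720 m = S ✓

v_R_max = 6/5 m/s = 1.2000 m/s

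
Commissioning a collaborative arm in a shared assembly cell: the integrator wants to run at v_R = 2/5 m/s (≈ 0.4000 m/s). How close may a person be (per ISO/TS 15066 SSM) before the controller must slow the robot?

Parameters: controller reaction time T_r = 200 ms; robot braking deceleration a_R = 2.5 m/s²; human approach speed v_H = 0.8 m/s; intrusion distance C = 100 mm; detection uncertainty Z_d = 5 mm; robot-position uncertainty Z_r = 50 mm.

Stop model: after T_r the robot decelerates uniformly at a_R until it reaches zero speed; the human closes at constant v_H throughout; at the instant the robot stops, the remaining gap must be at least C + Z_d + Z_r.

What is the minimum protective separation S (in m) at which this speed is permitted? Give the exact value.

S_min = 111/200 m = 0.5550 m

stop time T_s = (2/5)/(5/2) = 0.1600 s
robot in T_r: 0.4000·0.2000 = 0.0800 m
robot under decel: 0.4000²/(2·2.5000) = 0.0320 m
human over T_r+T_s: 0.8000·(0.2000+0.1600) = 0.2880 m
margins: 0.1000+0.0050+0.0500 = 0.1550 m
S_min ≈ 0.0800+0.0320+0.2880+0.1550  ⇒  S_min = 111/200 m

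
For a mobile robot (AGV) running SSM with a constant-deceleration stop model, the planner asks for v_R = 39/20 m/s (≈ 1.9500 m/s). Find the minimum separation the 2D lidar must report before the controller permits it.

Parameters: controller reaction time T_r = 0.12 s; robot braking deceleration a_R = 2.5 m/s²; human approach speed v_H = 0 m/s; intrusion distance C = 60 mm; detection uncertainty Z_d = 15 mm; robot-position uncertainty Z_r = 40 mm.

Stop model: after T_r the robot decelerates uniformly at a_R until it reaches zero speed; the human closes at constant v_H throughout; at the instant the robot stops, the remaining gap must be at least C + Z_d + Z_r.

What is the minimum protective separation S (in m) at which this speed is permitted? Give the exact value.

S_min = 2219/2000 m = 1.1095 m

T_s = v_R/a_R = (39/20)/(5/2) = 0.7800 s
reaction-phase robot travel = 1.9500·0.1200 = 0.2340 m
braking distance = 1.9500²/(2·2.5000) = 0.7605 m
human over T_r+T_s: 0.0000·(0.1200+0.7800) = 0.0000 m
margins: 0.0600+0.0150+0.0400 = 0.1150 m
S_min ≈ 0.2340+0.7605+0.0000+0.1150  ⇒  S_min = 2219/2000 m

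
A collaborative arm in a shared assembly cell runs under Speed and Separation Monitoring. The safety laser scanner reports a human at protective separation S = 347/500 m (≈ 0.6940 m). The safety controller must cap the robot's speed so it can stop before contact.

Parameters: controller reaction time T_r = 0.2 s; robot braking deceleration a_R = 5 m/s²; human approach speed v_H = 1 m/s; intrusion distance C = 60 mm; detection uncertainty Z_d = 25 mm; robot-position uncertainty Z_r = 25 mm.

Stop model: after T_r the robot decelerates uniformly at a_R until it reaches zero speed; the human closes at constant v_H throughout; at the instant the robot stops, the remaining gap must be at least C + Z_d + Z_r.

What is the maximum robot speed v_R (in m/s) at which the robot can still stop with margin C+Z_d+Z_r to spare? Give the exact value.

collect terms ⇒ (1/10)·v_R² + (2/5)·v_R + (-48/125) = 0
  disc = (2/5)² − 4·(1/10)·(-48/125) = 196/625 ; √disc = 14/25
  v_R = (−(2/5) + 14/25) / (2·(1/10)) = 4/5 m/s
check:
stop time T_s = (4/5)/5 = 0.1600 s
robot covers v_R·T_r = 0.8000·0.2000 = 0.1600 m before braking
robot covers 0.8000·0.1600 − ½·5.0000·0.1600² = 0.0640 m while stopping
person approaches 1.0000·(0.2000+0.1600) = 0.3600 m
residual clearance needed = 0.0600+0.0250+0.0250 = 0.1100 m
sum ≈ 0.1600+0.0640+0.3600+0.1100 ≈ 0.6940 m = S ✓

v_R_max = 4/5 m/s = 0.8000 m/s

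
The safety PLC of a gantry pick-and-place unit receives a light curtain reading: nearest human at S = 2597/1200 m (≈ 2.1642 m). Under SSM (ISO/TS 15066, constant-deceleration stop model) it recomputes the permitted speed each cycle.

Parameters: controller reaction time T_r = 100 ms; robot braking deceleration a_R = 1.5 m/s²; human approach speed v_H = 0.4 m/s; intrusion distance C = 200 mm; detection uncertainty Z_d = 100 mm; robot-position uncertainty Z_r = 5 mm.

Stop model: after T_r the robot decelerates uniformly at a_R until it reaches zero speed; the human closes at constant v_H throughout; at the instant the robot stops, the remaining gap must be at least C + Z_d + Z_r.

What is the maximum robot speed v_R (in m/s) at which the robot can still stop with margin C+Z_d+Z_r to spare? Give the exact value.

at the boundary: (1/3)·v² + (11/30)·v + (-2183/1200) = 0
  disc = (11/30)² − 4·(1/3)·(-2183/1200) = 64/25 ; √disc = 8/5
  v_R = (−(11/30) + 8/5) / (2·(1/3)) = 37/20 m/s
check:
stop time T_s = (37/20)/(3/2) = 1.2333 s
reaction-phase robot travel = 1.8500·0.1000 = 0.1850 m
robot covers 1.8500·1.2333 − ½·1.5000·1.2333² = 1.1408 m while stopping
human over T_r+T_s: 0.4000·(0.1000+1.2333) = 0.5333 m
margins: 0.2000+0.1000+0.0050 = 0.3050 m
sum ≈ 0.1850+1.1408+0.5333+0.3050 ≈ 2.1642 m = S ✓

v_R_max = 37/20 m/s = 1.8500 m/s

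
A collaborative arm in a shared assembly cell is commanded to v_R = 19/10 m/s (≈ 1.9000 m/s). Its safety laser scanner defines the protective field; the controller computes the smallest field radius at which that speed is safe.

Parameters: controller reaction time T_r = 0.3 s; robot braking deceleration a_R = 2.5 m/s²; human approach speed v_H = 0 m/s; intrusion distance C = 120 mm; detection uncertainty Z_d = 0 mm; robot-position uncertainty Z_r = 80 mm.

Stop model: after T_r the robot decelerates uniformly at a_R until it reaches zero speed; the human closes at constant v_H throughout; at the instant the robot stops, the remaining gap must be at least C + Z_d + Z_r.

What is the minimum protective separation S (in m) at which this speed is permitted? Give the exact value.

S_min = 373/250 m = 1.4920 m

braking lasts T_s = (19/10)/(5/2) = 0.7600 s
reaction-phase robot travel = 1.9000·0.3000 = 0.5700 m
braking distance = 1.9000²/(2·2.5000) = 0.7220 m
person approaches 0.0000·(0.3000+0.7600) = 0.0000 m
residual clearance needed = 0.1200+0.0000+0.0800 = 0.2000 m
S_min ≈ 0.5700+0.7220+0.0000+0.2000  ⇒  S_min = 373/250 m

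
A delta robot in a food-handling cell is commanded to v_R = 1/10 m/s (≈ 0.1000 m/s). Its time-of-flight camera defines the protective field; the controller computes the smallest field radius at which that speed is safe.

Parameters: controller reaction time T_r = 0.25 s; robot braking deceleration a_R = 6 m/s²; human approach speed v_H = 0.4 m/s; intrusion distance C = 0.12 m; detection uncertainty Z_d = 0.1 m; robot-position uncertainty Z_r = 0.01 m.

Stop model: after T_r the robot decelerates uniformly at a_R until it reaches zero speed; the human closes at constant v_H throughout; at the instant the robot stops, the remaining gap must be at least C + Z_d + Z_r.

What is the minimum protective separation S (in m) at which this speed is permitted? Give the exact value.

S_min = 29/80 m = 0.3625 m

braking lasts T_s = (1/10)/6 = 0.0167 s
robot covers v_R·T_r = 0.1000·0.2500 = 0.0250 m before braking
robot covers 0.1000·0.0167 − ½·6.0000·0.0167² = 0.0008 m while stopping
human over T_r+T_s: 0.4000·(0.2500+0.0167) = 0.1067 m
residual clearance needed = 0.1200+0.1000+0.0100 = 0.2300 m
S_min ≈ 0.0250+0.0008+0.1067+0.2300  ⇒  S_min = 29/80 m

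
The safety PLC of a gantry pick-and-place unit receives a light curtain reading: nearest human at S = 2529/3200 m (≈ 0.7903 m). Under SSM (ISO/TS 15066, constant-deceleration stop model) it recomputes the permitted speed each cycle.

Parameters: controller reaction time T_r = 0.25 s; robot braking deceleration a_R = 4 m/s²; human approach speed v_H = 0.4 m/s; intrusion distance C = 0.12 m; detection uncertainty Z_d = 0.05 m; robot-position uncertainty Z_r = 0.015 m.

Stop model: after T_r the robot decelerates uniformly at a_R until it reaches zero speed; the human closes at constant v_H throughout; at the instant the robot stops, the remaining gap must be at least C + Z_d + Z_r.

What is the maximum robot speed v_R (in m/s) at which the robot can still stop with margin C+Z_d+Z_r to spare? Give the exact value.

collect terms ⇒ (1/8)·v_R² + (7/20)·v_R + (-1617/3200) = 0
  disc = (7/20)² − 4·(1/8)·(-1617/3200) = 2401/6400 ; √disc = 49/80
  v_R = (−(7/20) + 49/80) / (2·(1/8)) = 21/20 m/s
check:
stop time T_s = (21/20)/4 = 0.2625 s
robot in T_r: 1.0500·0.2500 = 0.2625 m
robot covers 1.0500·0.2625 − ½·4.0000·0.2625² = 0.1378 m while stopping
human closes 0.4000·0.5125 = 0.2050 m
C+Z_d+Z_r = 0.1200+0.0500+0.0150 = 0.1850 m
sum ≈ 0.2625+0.1378+0.2050+0.1850 ≈ 0.7903 m = S ✓

v_R_max = 21/20 m/s = 1.0500 m/s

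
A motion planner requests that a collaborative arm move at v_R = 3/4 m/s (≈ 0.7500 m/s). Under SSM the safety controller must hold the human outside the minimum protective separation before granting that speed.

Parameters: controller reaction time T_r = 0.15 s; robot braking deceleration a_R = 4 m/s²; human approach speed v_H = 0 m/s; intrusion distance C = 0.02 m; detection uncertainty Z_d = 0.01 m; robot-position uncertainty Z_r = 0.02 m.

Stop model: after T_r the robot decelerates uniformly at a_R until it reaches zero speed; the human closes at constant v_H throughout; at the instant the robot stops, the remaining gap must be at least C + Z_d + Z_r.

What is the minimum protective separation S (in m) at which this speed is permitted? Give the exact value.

S_min = 149/640 m = 0.2328 m

stop time T_s = (3/4)/4 = 0.1875 s
robot covers v_R·T_r = 0.7500·0.1500 = 0.1125 m before braking
robot covers 0.7500·0.1875 − ½·4.0000·0.1875² = 0.0703 m while stopping
human closes 0.0000·0.3375 = 0.0000 m
residual clearance needed = 0.0200+0.0100+0.0200 = 0.0500 m
S_min ≈ 0.1125+0.0703+0.0000+0.0500  ⇒  S_min = 149/640 m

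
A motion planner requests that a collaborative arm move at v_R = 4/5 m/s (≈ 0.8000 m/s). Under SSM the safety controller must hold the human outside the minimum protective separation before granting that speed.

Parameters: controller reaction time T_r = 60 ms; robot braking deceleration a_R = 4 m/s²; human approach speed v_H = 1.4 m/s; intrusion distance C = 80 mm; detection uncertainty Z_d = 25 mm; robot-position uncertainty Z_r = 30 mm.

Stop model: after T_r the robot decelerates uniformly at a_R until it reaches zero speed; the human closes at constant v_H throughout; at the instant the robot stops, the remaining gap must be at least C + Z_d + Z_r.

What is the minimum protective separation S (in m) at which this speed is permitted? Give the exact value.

S_min = 627/1000 m = 0.6270 m

braking lasts T_s = (4/5)/4 = 0.2000 s
robot covers v_R·T_r = 0.8000·0.0600 = 0.0480 m before braking
robot under decel: 0.8000²/(2·4.0000) = 0.0800 m
person approaches 1.4000·(0.0600+0.2000) = 0.3640 m
C+Z_d+Z_r = 0.0800+0.0250+0.0300 = 0.1350 m
S_min ≈ 0.0480+0.0800+0.3640+0.1350  ⇒  S_min = 627/1000 m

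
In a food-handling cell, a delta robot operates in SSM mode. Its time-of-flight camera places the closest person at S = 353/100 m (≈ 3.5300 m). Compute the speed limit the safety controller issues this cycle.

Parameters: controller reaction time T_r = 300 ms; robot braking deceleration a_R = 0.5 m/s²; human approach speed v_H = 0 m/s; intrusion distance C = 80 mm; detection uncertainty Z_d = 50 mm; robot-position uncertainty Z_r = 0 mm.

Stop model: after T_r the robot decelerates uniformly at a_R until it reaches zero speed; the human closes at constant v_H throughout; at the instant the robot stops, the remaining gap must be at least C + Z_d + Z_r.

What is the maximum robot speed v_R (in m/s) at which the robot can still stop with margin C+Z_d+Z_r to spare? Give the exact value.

collect terms ⇒ (1)·v_R² + (3/10)·v_R + (-17/5) = 0
  disc = (3/10)² − 4·(1)·(-17/5) = 1369/100 ; √disc = 37/10
  v_R = (−(3/10) + 37/10) / (2·(1)) = 17/10 m/s
check:
braking lasts T_s = (17/10)/(1/2) = 3.4000 s
robot covers v_R·T_r = 1.7000·0.3000 = 0.5100 m before braking
robot under decel: 1.7000²/(2·0.5000) = 2.8900 m
person approaches 0.0000·(0.3000+3.4000) = 0.0000 m
C+Z_d+Z_r = 0.0800+0.0500+0.0000 = 0.1300 m
sum ≈ 0.5100+2.8900+0.0000+0.1300 ≈ 3.5300 m = S ✓

v_R_max = 17/10 m/s = 1.7000 m/s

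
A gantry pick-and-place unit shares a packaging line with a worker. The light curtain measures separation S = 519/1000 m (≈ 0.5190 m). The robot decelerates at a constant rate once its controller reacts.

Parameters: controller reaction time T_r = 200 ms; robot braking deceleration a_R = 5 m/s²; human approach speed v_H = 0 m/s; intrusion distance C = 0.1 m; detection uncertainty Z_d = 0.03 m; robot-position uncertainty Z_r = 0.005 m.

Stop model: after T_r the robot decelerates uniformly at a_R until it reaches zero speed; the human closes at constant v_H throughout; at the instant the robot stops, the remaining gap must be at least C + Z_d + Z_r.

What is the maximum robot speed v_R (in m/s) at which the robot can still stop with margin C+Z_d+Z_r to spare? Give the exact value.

at the boundary: (1/10)·v² + (1/5)·v + (-48/125) = 0
  disc = (1/5)² − 4·(1/10)·(-48/125) = 121/625 ; √disc = 11/25
  v_R = (−(1/5) + 11/25) / (2·(1/10)) = 6/5 m/s
check:
stop time T_s = (6/5)/5 = 0.2400 s
robot covers v_R·T_r = 1.2000·0.2000 = 0.2400 m before braking
robot under decel: 1.2000²/(2·5.0000) = 0.1440 m
human closes 0.0000·0.4400 = 0.0000 m
C+Z_d+Z_r = 0.1000+0.0300+0.0050 = 0.1350 m
sum ≈ 0.2400+0.1440+0.0000+0.1350 ≈ 0.5190 m = S ✓

v_R_max = 6/5 m/s = 1.2000 m/s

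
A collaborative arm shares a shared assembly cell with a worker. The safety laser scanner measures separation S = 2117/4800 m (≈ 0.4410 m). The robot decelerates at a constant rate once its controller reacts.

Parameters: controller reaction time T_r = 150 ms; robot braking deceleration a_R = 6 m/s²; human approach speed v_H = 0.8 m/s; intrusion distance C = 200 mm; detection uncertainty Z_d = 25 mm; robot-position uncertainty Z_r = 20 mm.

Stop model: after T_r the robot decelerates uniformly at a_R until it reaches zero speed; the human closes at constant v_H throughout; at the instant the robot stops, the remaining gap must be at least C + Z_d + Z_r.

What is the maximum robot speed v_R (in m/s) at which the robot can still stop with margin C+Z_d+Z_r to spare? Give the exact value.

collect terms ⇒ (1/12)·v_R² + (17/60)·v_R + (-73/960) = 0
  disc = (17/60)² − 4·(1/12)·(-73/960) = 169/1600 ; √disc = 13/40
  v_R = (−(17/60) + 13/40) / (2·(1/12)) = 1/4 m/s
check:
T_s = v_R/a_R = (1/4)/6 = 0.0417 s
robot covers v_R·T_r = 0.2500·0.1500 = 0.0375 m before braking
robot covers 0.2500·0.0417 − ½·6.0000·0.0417² = 0.0052 m while stopping
human over T_r+T_s: 0.8000·(0.1500+0.0417) = 0.1533 m
residual clearance needed = 0.2000+0.0250+0.0200 = 0.2450 m
sum ≈ 0.0375+0.0052+0.1533+0.2450 ≈ 0.4410 m = S ✓

v_R_max = 1/4 m/s = 0.2500 m/s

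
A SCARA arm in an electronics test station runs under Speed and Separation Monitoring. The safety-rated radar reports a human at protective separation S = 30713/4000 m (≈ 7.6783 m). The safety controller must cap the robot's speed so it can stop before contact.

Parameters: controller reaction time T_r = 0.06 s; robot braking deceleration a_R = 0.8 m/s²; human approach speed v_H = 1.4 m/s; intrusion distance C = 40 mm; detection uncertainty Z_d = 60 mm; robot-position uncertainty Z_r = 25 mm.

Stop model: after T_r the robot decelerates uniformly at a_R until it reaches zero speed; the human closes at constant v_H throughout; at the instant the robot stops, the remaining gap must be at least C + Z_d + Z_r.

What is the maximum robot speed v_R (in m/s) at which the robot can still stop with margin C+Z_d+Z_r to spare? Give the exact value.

at the boundary: (5/8)·v² + (181/100)·v + (-29877/4000) = 0
  disc = (181/100)² − 4·(5/8)·(-29877/4000) = 877969/40000 ; √disc = 937/200
  v_R = (−(181/100) + 937/200) / (2·(5/8)) = 23/10 m/s
check:
stop time T_s = (23/10)/(4/5) = 2.8750 s
robot covers v_R·T_r = 2.3000·0.0600 = 0.1380 m before braking
robot covers 2.3000·2.8750 − ½·0.8000·2.8750² = 3.3062 m while stopping
person approaches 1.4000·(0.0600+2.8750) = 4.1090 m
margins: 0.0400+0.0600+0.0250 = 0.1250 m
sum ≈ 0.1380+3.3062+4.1090+0.1250 ≈ 7.6783 m = S ✓

v_R_max = 23/10 m/s = 2.3000 m/s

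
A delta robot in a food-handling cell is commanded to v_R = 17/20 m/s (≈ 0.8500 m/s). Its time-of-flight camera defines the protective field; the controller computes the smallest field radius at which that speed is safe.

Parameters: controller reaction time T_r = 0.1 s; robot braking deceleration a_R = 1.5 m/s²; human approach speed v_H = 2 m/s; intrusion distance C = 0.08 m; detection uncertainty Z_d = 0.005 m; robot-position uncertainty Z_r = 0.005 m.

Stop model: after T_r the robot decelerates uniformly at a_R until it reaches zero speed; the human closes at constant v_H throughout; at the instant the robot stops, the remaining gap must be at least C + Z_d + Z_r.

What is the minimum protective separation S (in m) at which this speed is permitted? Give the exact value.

S_min = 2099/1200 m = 1.7492 m

stop time T_s = (17/20)/(3/2) = 0.5667 s
robot in T_r: 0.8500·0.1000 = 0.0850 m
robot covers 0.8500·0.5667 − ½·1.5000·0.5667² = 0.2408 m while stopping
human closes 2.0000·0.6667 = 1.3333 m
C+Z_d+Z_r = 0.0800+0.0050+0.0050 = 0.0900 m
S_min ≈ 0.0850+0.2408+1.3333+0.0900  ⇒  S_min = 2099/1200 m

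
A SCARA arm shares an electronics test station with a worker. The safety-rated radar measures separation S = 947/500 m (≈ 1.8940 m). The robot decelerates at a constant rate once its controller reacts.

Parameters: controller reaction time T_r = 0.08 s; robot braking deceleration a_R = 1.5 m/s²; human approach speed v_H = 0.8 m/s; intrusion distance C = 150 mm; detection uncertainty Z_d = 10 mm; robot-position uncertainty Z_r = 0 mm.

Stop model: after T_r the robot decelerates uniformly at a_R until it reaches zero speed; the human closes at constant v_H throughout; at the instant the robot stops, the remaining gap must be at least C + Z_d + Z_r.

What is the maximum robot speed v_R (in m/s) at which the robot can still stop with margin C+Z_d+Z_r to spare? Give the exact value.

v_R_max = 3/2 m/s = 1.5000 m/s

collect terms ⇒ (1/3)·v_R² + (46/75)·v_R + (-167/100) = 0
  disc = (46/75)² − 4·(1/3)·(-167/100) = 14641/5625 ; √disc = 121/75
  v_R = (−(46/75) + 121/75) / (2·(1/3)) = 3/2 m/s
check:
braking lasts T_s = (3/2)/(3/2) = 1.0000 s
robot covers v_R·T_r = 1.5000·0.0800 = 0.1200 m before braking
robot covers 1.5000·1.0000 − ½·1.5000·1.0000² = 0.7500 m while stopping
person approaches 0.8000·(0.0800+1.0000) = 0.8640 m
residual clearance needed = 0.1500+0.0100+0.0000 = 0.1600 m
sum ≈ 0.1200+0.7500+0.8640+0.1600 ≈ 1.8940 m = S ✓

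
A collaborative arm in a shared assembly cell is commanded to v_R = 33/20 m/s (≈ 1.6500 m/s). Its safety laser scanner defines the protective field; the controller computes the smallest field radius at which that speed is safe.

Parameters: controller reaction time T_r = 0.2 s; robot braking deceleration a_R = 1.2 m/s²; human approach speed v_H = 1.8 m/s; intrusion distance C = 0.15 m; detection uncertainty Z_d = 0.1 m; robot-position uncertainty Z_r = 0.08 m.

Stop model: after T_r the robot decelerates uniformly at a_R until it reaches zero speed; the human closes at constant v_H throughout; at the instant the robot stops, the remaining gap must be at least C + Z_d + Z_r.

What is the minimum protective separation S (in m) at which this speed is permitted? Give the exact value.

S_min = 7407/1600 m = 4.6294 m

stop time T_s = (33/20)/(6/5) = 1.3750 s
reaction-phase robot travel = 1.6500·0.2000 = 0.3300 m
robot covers 1.6500·1.3750 − ½·1.2000·1.3750² = 1.1344 m while stopping
human closes 1.8000·1.5750 = 2.8350 m
C+Z_d+Z_r = 0.1500+0.1000+0.0800 = 0.3300 m
S_min ≈ 0.3300+1.1344+2.8350+0.3300  ⇒  S_min = 7407/1600 m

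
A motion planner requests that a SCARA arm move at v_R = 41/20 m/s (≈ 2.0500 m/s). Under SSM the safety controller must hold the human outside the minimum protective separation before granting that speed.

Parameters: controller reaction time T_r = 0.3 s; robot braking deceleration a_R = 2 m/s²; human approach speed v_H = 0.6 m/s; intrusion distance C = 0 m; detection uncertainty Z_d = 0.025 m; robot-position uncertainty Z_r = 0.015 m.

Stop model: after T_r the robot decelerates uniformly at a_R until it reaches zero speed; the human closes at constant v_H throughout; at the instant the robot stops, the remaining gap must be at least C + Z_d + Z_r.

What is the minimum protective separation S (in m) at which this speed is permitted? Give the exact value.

stop time T_s = (41/20)/2 = 1.0250 s
reaction-phase robot travel = 2.0500·0.3000 = 0.6150 m
braking distance = 2.0500²/(2·2.0000) = 1.0506 m
human over T_r+T_s: 0.6000·(0.3000+1.0250) = 0.7950 m
C+Z_d+Z_r = 0.0000+0.0250+0.0150 = 0.0400 m
S_min ≈ 0.6150+1.0506+0.7950+0.0400  ⇒  S_min = 4001/1600 m

S_min = 4001/1600 m = 2.5006 m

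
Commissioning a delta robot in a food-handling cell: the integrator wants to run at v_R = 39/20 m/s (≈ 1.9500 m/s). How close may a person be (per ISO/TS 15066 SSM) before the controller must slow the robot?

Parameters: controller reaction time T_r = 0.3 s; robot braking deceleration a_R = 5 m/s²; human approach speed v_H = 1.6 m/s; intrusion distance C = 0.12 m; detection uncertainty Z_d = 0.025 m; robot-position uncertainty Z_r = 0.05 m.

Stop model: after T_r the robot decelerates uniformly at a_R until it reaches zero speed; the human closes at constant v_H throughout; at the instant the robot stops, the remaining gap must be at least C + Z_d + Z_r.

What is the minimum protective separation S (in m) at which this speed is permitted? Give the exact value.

T_s = v_R/a_R = (39/20)/5 = 0.3900 s
reaction-phase robot travel = 1.9500·0.3000 = 0.5850 m
robot under decel: 1.9500²/(2·5.0000) = 0.3802 m
human over T_r+T_s: 1.6000·(0.3000+0.3900) = 1.1040 m
margins: 0.1200+0.0250+0.0500 = 0.1950 m
S_min ≈ 0.5850+0.3802+1.1040+0.1950  ⇒  S_min = 9057/4000 m

S_min = 9057/4000 m = 2.2643 m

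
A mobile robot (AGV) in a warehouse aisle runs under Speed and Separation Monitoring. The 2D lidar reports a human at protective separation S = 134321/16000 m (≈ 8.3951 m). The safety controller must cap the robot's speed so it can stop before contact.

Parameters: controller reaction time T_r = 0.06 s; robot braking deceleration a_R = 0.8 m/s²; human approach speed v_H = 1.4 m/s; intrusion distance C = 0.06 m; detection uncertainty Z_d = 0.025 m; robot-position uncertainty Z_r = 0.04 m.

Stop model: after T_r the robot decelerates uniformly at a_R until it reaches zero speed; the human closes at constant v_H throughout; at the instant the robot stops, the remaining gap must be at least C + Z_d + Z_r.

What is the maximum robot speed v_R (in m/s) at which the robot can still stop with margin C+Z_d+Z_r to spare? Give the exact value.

v_R_max = 49/20 m/s = 2.4500 m/s

collect terms ⇒ (5/8)·v_R² + (181/100)·v_R + (-130977/16000) = 0
  disc = (181/100)² − 4·(5/8)·(-130977/16000) = 3798601/160000 ; √disc = 1949/400
  v_R = (−(181/100) + 1949/400) / (2·(5/8)) = 49/20 m/s
check:
braking lasts T_s = (49/20)/(4/5) = 3.0625 s
reaction-phase robot travel = 2.4500·0.0600 = 0.1470 m
braking distance = 2.4500²/(2·0.8000) = 3.7516 m
person approaches 1.4000·(0.0600+3.0625) = 4.3715 m
residual clearance needed = 0.0600+0.0250+0.0400 = 0.1250 m
sum ≈ 0.1470+3.7516+4.3715+0.1250 ≈ 8.3951 m = S ✓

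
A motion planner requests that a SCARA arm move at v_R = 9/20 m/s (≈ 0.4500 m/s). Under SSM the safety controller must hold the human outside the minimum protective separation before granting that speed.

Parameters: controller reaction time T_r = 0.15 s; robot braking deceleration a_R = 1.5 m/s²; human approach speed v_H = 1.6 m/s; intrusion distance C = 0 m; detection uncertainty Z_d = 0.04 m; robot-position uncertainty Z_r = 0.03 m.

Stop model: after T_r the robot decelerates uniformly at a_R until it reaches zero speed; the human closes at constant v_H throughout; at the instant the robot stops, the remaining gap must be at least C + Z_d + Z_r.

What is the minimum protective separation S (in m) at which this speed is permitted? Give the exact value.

S_min = 37/40 m = 0.9250 m

braking lasts T_s = (9/20)/(3/2) = 0.3000 s
robot covers v_R·T_r = 0.4500·0.1500 = 0.0675 m before braking
braking distance = 0.4500²/(2·1.5000) = 0.0675 m
human over T_r+T_s: 1.6000·(0.1500+0.3000) = 0.7200 m
margins: 0.0000+0.0400+0.0300 = 0.0700 m
S_min ≈ 0.0675+0.0675+0.7200+0.0700  ⇒  S_min = 37/40 m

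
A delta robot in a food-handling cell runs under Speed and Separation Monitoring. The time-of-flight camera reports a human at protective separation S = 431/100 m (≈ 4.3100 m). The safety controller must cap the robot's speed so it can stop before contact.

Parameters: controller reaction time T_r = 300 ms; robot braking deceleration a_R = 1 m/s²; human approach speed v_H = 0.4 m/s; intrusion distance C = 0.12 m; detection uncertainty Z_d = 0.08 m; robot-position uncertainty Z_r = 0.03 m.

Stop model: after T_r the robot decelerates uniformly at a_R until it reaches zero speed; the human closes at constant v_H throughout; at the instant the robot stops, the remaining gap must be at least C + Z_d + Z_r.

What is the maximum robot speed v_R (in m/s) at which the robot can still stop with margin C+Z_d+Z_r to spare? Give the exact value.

v_R_max = 11/5 m/s = 2.2000 m/s

at the boundary: (1/2)·v² + (7/10)·v + (-99/25) = 0
  disc = (7/10)² − 4·(1/2)·(-99/25) = 841/100 ; √disc = 29/10
  v_R = (−(7/10) + 29/10) / (2·(1/2)) = 11/5 m/s
check:
braking lasts T_s = (11/5)/1 = 2.2000 s
robot in T_r: 2.2000·0.3000 = 0.6600 m
robot covers 2.2000·2.2000 − ½·1.0000·2.2000² = 2.4200 m while stopping
human closes 0.4000·2.5000 = 1.0000 m
C+Z_d+Z_r = 0.1200+0.0800+0.0300 = 0.2300 m
sum ≈ 0.6600+2.4200+1.0000+0.2300 ≈ 4.3100 m = S ✓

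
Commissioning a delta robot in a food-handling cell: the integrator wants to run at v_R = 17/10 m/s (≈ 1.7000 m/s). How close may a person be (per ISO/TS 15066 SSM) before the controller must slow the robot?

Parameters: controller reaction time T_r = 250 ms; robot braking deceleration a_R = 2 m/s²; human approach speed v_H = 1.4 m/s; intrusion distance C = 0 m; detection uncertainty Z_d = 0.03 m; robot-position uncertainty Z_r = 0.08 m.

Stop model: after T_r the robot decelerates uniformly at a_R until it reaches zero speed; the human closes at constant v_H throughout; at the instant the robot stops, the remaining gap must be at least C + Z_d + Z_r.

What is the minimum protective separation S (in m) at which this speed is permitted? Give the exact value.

stop time T_s = (17/10)/2 = 0.8500 s
robot in T_r: 1.7000·0.2500 = 0.4250 m
robot under decel: 1.7000²/(2·2.0000) = 0.7225 m
human closes 1.4000·1.1000 = 1.5400 m
C+Z_d+Z_r = 0.0000+0.0300+0.0800 = 0.1100 m
S_min ≈ 0.4250+0.7225+1.5400+0.1100  ⇒  S_min = 1119/400 m

S_min = 1119/400 m = 2.7975 m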